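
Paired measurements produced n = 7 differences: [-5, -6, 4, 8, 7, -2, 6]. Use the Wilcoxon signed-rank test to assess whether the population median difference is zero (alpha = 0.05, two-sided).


Step 1: Drop any zero differences (none here) and take |d_i|.
|d| = [5, 6, 4, 8, 7, 2, 6]
Step 2: Midrank |d_i| (ties get averaged ranks).
ranks: |5|->3, |6|->4.5, |4|->2, |8|->7, |7|->6, |2|->1, |6|->4.5
Step 3: Attach original signs; sum ranks with positive sign and with negative sign.
W+ = 2 + 7 + 6 + 4.5 = 19.5
W- = 3 + 4.5 + 1 = 8.5
(Check: W+ + W- = 28 should equal n(n+1)/2 = 28.)
Step 4: Test statistic W = min(W+, W-) = 8.5.
Step 5: Ties in |d|, so use the tie-corrected normal approximation.
        E[W] = n(n+1)/4 = 7*8/4 = 14.
        Tie groups: |d|=6 (t=2); sum(t^3 - t) = 6.
        Var[W] = n(n+1)(2n+1)/24 - sum(t^3-t)/48 = 840/24 - 6/48 = 34.875.
        z = (W - E[W]) / sqrt(Var[W]) = (8.5 - 14) / 5.9055 = -0.9313.
        Two-sided p = 2*Phi(z) = 0.351681.
Step 6: alpha = 0.05. fail to reject H0.

W+ = 19.5, W- = 8.5, W = min = 8.5, p = 0.351681, fail to reject H0.


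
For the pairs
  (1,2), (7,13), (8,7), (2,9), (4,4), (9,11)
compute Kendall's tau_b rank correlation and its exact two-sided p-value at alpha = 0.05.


Step 1: Enumerate the 15 unordered pairs (i,j) with i<j and classify each by sign(x_j-x_i) * sign(y_j-y_i).
  (1,2):dx=+6,dy=+11->C; (1,3):dx=+7,dy=+5->C; (1,4):dx=+1,dy=+7->C; (1,5):dx=+3,dy=+2->C
  (1,6):dx=+8,dy=+9->C; (2,3):dx=+1,dy=-6->D; (2,4):dx=-5,dy=-4->C; (2,5):dx=-3,dy=-9->C
  (2,6):dx=+2,dy=-2->D; (3,4):dx=-6,dy=+2->D; (3,5):dx=-4,dy=-3->C; (3,6):dx=+1,dy=+4->C
  (4,5):dx=+2,dy=-5->D; (4,6):dx=+7,dy=+2->C; (5,6):dx=+5,dy=+7->C
Step 2: C = 11, D = 4, total pairs = 15.
Step 3: tau = (C - D)/(n(n-1)/2) = (11 - 4)/15 = 0.466667.
Step 4: Exact two-sided p-value (enumerate n! = 720 permutations of y under H0): p = 0.272222.
Step 5: alpha = 0.05. fail to reject H0.

tau_b = 0.4667 (C=11, D=4), p = 0.272222, fail to reject H0.


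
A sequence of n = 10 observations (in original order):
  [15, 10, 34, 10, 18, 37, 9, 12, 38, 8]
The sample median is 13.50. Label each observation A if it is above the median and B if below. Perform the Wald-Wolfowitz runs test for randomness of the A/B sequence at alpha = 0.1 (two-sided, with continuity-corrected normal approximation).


Step 1: Compute median = 13.50; label A = above, B = below.
Labels in order: ABABAABBAB  (n_A = 5, n_B = 5)
Step 2: Count runs R = 8.
Step 3: Under H0 (random ordering), E[R] = 2*n_A*n_B/(n_A+n_B) + 1 = 2*5*5/10 + 1 = 6.0000.
        Var[R] = 2*n_A*n_B*(2*n_A*n_B - n_A - n_B) / ((n_A+n_B)^2 * (n_A+n_B-1)) = 2000/900 = 2.2222.
        SD[R] = 1.4907.
Step 4: Continuity-corrected z = (R - 0.5 - E[R]) / SD[R] = (8 - 0.5 - 6.0000) / 1.4907 = 1.0062.
Step 5: Two-sided p-value via normal approximation = 2*(1 - Phi(|z|)) = 0.314305.
Step 6: alpha = 0.1. fail to reject H0.

R = 8, z = 1.0062, p = 0.314305, fail to reject H0.


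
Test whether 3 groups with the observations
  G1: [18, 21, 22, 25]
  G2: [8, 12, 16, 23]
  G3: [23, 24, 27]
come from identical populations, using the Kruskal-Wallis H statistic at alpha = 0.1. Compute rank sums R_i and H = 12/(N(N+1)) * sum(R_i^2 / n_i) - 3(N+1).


Step 1: Combine all N = 11 observations and assign midranks.
sorted (value, group, rank): (8,G2,1), (12,G2,2), (16,G2,3), (18,G1,4), (21,G1,5), (22,G1,6), (23,G2,7.5), (23,G3,7.5), (24,G3,9), (25,G1,10), (27,G3,11)
Step 2: Sum ranks within each group.
R_1 = 25 (n_1 = 4)
R_2 = 13.5 (n_2 = 4)
R_3 = 27.5 (n_3 = 3)
Step 3: H = 12/(N(N+1)) * sum(R_i^2/n_i) - 3(N+1)
     = 12/(11*12) * (25^2/4 + 13.5^2/4 + 27.5^2/3) - 3*12
     = 0.090909 * 453.896 - 36
     = 5.263258.
Step 4: Ties present; correction factor C = 1 - 6/(11^3 - 11) = 0.995455. Corrected H = 5.263258 / 0.995455 = 5.287291.
Step 5: Under H0, H ~ chi^2(2); p-value = 0.071102.
Step 6: alpha = 0.1. reject H0.

H = 5.2873, df = 2, p = 0.071102, reject H0.


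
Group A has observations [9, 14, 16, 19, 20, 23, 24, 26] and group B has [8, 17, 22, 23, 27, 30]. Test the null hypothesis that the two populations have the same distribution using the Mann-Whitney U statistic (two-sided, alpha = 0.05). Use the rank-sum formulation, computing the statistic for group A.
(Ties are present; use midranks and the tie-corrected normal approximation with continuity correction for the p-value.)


Step 1: Combine and sort all 14 observations; assign midranks.
sorted (value, group): (8,Y), (9,X), (14,X), (16,X), (17,Y), (19,X), (20,X), (22,Y), (23,X), (23,Y), (24,X), (26,X), (27,Y), (30,Y)
ranks: 8->1, 9->2, 14->3, 16->4, 17->5, 19->6, 20->7, 22->8, 23->9.5, 23->9.5, 24->11, 26->12, 27->13, 30->14
Step 2: Rank sum for X: R1 = 2 + 3 + 4 + 6 + 7 + 9.5 + 11 + 12 = 54.5.
Step 3: U_X = R1 - n1(n1+1)/2 = 54.5 - 8*9/2 = 54.5 - 36 = 18.5.
       U_Y = n1*n2 - U_X = 48 - 18.5 = 29.5.
Step 4: Ties are present, so use the tie-corrected normal approximation (with continuity correction) for the p-value.
Step 5: p-value = 0.518145; compare to alpha = 0.05. fail to reject H0.

U_X = 18.5, p = 0.518145, fail to reject H0 at alpha = 0.05.


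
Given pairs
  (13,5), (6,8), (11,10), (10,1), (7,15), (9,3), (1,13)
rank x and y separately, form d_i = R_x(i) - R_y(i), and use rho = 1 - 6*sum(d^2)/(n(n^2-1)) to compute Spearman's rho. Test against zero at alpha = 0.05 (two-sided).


Step 1: Rank x and y separately (midranks; no ties here).
rank(x): 13->7, 6->2, 11->6, 10->5, 7->3, 9->4, 1->1
rank(y): 5->3, 8->4, 10->5, 1->1, 15->7, 3->2, 13->6
Step 2: d_i = R_x(i) - R_y(i); compute d_i^2.
  (7-3)^2=16, (2-4)^2=4, (6-5)^2=1, (5-1)^2=16, (3-7)^2=16, (4-2)^2=4, (1-6)^2=25
sum(d^2) = 82.
Step 3: rho = 1 - 6*82 / (7*(7^2 - 1)) = 1 - 492/336 = -0.464286.
Step 4: Under H0, t = rho * sqrt((n-2)/(1-rho^2)) = -1.1722 ~ t(5).
Step 5: Two-sided p-value from the t-distribution with 5 df = 0.293934.
Step 6: alpha = 0.05. fail to reject H0.

rho = -0.4643, p = 0.293934, fail to reject H0 at alpha = 0.05.


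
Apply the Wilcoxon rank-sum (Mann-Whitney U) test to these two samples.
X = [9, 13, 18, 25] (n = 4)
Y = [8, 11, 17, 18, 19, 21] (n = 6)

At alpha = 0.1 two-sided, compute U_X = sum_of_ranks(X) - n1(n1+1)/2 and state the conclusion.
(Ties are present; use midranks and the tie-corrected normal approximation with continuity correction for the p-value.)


Step 1: Combine and sort all 10 observations; assign midranks.
sorted (value, group): (8,Y), (9,X), (11,Y), (13,X), (17,Y), (18,X), (18,Y), (19,Y), (21,Y), (25,X)
ranks: 8->1, 9->2, 11->3, 13->4, 17->5, 18->6.5, 18->6.5, 19->8, 21->9, 25->10
Step 2: Rank sum for X: R1 = 2 + 4 + 6.5 + 10 = 22.5.
Step 3: U_X = R1 - n1(n1+1)/2 = 22.5 - 4*5/2 = 22.5 - 10 = 12.5.
       U_Y = n1*n2 - U_X = 24 - 12.5 = 11.5.
Step 4: Ties are present, so use the tie-corrected normal approximation (with continuity correction) for the p-value.
Step 5: p-value = 1.000000; compare to alpha = 0.1. fail to reject H0.

U_X = 12.5, p = 1.000000, fail to reject H0 at alpha = 0.1.


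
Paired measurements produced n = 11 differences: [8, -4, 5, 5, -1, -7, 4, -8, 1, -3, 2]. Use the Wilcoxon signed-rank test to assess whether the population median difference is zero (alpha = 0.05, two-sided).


Step 1: Drop any zero differences (none here) and take |d_i|.
|d| = [8, 4, 5, 5, 1, 7, 4, 8, 1, 3, 2]
Step 2: Midrank |d_i| (ties get averaged ranks).
ranks: |8|->10.5, |4|->5.5, |5|->7.5, |5|->7.5, |1|->1.5, |7|->9, |4|->5.5, |8|->10.5, |1|->1.5, |3|->4, |2|->3
Step 3: Attach original signs; sum ranks with positive sign and with negative sign.
W+ = 10.5 + 7.5 + 7.5 + 5.5 + 1.5 + 3 = 35.5
W- = 5.5 + 1.5 + 9 + 10.5 + 4 = 30.5
(Check: W+ + W- = 66 should equal n(n+1)/2 = 66.)
Step 4: Test statistic W = min(W+, W-) = 30.5.
Step 5: Ties in |d|, so use the tie-corrected normal approximation.
        E[W] = n(n+1)/4 = 11*12/4 = 33.
        Tie groups: |d|=1 (t=2), |d|=4 (t=2), |d|=5 (t=2), |d|=8 (t=2); sum(t^3 - t) = 24.
        Var[W] = n(n+1)(2n+1)/24 - sum(t^3-t)/48 = 3036/24 - 24/48 = 126.
        z = (W - E[W]) / sqrt(Var[W]) = (30.5 - 33) / 11.2250 = -0.2227.
        Two-sided p = 2*Phi(z) = 0.823755.
Step 6: alpha = 0.05. fail to reject H0.

W+ = 35.5, W- = 30.5, W = min = 30.5, p = 0.823755, fail to reject H0.


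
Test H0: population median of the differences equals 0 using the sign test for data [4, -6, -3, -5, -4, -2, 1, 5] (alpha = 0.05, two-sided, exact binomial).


Step 1: Discard zero differences. Original n = 8; n_eff = number of nonzero differences = 8.
Nonzero differences (with sign): +4, -6, -3, -5, -4, -2, +1, +5
Step 2: Count signs: positive = 3, negative = 5.
Step 3: Under H0: P(positive) = 0.5, so the number of positives S ~ Bin(8, 0.5).
Step 4: Two-sided exact p-value = sum of Bin(8,0.5) probabilities at or below the observed probability = 0.726562.
Step 5: alpha = 0.05. fail to reject H0.

n_eff = 8, pos = 3, neg = 5, p = 0.726562, fail to reject H0.


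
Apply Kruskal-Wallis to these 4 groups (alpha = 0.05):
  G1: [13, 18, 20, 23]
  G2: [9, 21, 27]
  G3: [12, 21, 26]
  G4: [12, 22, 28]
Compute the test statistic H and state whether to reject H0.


Step 1: Combine all N = 13 observations and assign midranks.
sorted (value, group, rank): (9,G2,1), (12,G3,2.5), (12,G4,2.5), (13,G1,4), (18,G1,5), (20,G1,6), (21,G2,7.5), (21,G3,7.5), (22,G4,9), (23,G1,10), (26,G3,11), (27,G2,12), (28,G4,13)
Step 2: Sum ranks within each group.
R_1 = 25 (n_1 = 4)
R_2 = 20.5 (n_2 = 3)
R_3 = 21 (n_3 = 3)
R_4 = 24.5 (n_4 = 3)
Step 3: H = 12/(N(N+1)) * sum(R_i^2/n_i) - 3(N+1)
     = 12/(13*14) * (25^2/4 + 20.5^2/3 + 21^2/3 + 24.5^2/3) - 3*14
     = 0.065934 * 643.417 - 42
     = 0.423077.
Step 4: Ties present; correction factor C = 1 - 12/(13^3 - 13) = 0.994505. Corrected H = 0.423077 / 0.994505 = 0.425414.
Step 5: Under H0, H ~ chi^2(3); p-value = 0.934944.
Step 6: alpha = 0.05. fail to reject H0.

H = 0.4254, df = 3, p = 0.934944, fail to reject H0.


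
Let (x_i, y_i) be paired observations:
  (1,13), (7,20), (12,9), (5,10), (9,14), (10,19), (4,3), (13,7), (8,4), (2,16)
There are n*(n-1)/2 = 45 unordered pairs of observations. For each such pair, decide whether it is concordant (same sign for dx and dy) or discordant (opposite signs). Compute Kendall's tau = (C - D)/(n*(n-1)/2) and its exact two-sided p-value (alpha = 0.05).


Step 1: Enumerate the 45 unordered pairs (i,j) with i<j and classify each by sign(x_j-x_i) * sign(y_j-y_i).
  (1,2):dx=+6,dy=+7->C; (1,3):dx=+11,dy=-4->D; (1,4):dx=+4,dy=-3->D; (1,5):dx=+8,dy=+1->C
  (1,6):dx=+9,dy=+6->C; (1,7):dx=+3,dy=-10->D; (1,8):dx=+12,dy=-6->D; (1,9):dx=+7,dy=-9->D
  (1,10):dx=+1,dy=+3->C; (2,3):dx=+5,dy=-11->D; (2,4):dx=-2,dy=-10->C; (2,5):dx=+2,dy=-6->D
  (2,6):dx=+3,dy=-1->D; (2,7):dx=-3,dy=-17->C; (2,8):dx=+6,dy=-13->D; (2,9):dx=+1,dy=-16->D
  (2,10):dx=-5,dy=-4->C; (3,4):dx=-7,dy=+1->D; (3,5):dx=-3,dy=+5->D; (3,6):dx=-2,dy=+10->D
  (3,7):dx=-8,dy=-6->C; (3,8):dx=+1,dy=-2->D; (3,9):dx=-4,dy=-5->C; (3,10):dx=-10,dy=+7->D
  (4,5):dx=+4,dy=+4->C; (4,6):dx=+5,dy=+9->C; (4,7):dx=-1,dy=-7->C; (4,8):dx=+8,dy=-3->D
  (4,9):dx=+3,dy=-6->D; (4,10):dx=-3,dy=+6->D; (5,6):dx=+1,dy=+5->C; (5,7):dx=-5,dy=-11->C
  (5,8):dx=+4,dy=-7->D; (5,9):dx=-1,dy=-10->C; (5,10):dx=-7,dy=+2->D; (6,7):dx=-6,dy=-16->C
  (6,8):dx=+3,dy=-12->D; (6,9):dx=-2,dy=-15->C; (6,10):dx=-8,dy=-3->C; (7,8):dx=+9,dy=+4->C
  (7,9):dx=+4,dy=+1->C; (7,10):dx=-2,dy=+13->D; (8,9):dx=-5,dy=-3->C; (8,10):dx=-11,dy=+9->D
  (9,10):dx=-6,dy=+12->D
Step 2: C = 21, D = 24, total pairs = 45.
Step 3: tau = (C - D)/(n(n-1)/2) = (21 - 24)/45 = -0.066667.
Step 4: Exact two-sided p-value (enumerate n! = 3628800 permutations of y under H0): p = 0.861801.
Step 5: alpha = 0.05. fail to reject H0.

tau_b = -0.0667 (C=21, D=24), p = 0.861801, fail to reject H0.


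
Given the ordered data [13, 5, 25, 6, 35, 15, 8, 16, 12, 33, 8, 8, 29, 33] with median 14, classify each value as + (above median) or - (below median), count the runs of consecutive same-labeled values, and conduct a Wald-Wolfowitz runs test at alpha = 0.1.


Step 1: Compute median = 14; label A = above, B = below.
Labels in order: BBABAABABABBAA  (n_A = 7, n_B = 7)
Step 2: Count runs R = 10.
Step 3: Under H0 (random ordering), E[R] = 2*n_A*n_B/(n_A+n_B) + 1 = 2*7*7/14 + 1 = 8.0000.
        Var[R] = 2*n_A*n_B*(2*n_A*n_B - n_A - n_B) / ((n_A+n_B)^2 * (n_A+n_B-1)) = 8232/2548 = 3.2308.
        SD[R] = 1.7974.
Step 4: Continuity-corrected z = (R - 0.5 - E[R]) / SD[R] = (10 - 0.5 - 8.0000) / 1.7974 = 0.8345.
Step 5: Two-sided p-value via normal approximation = 2*(1 - Phi(|z|)) = 0.403986.
Step 6: alpha = 0.1. fail to reject H0.

R = 10, z = 0.8345, p = 0.403986, fail to reject H0.


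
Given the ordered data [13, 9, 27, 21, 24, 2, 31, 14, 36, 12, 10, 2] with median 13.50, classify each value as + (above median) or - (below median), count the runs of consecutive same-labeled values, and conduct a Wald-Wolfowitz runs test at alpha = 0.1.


Step 1: Compute median = 13.50; label A = above, B = below.
Labels in order: BBAAABAAABBB  (n_A = 6, n_B = 6)
Step 2: Count runs R = 5.
Step 3: Under H0 (random ordering), E[R] = 2*n_A*n_B/(n_A+n_B) + 1 = 2*6*6/12 + 1 = 7.0000.
        Var[R] = 2*n_A*n_B*(2*n_A*n_B - n_A - n_B) / ((n_A+n_B)^2 * (n_A+n_B-1)) = 4320/1584 = 2.7273.
        SD[R] = 1.6514.
Step 4: Continuity-corrected z = (R + 0.5 - E[R]) / SD[R] = (5 + 0.5 - 7.0000) / 1.6514 = -0.9083.
Step 5: Two-sided p-value via normal approximation = 2*(1 - Phi(|z|)) = 0.363722.
Step 6: alpha = 0.1. fail to reject H0.

R = 5, z = -0.9083, p = 0.363722, fail to reject H0.


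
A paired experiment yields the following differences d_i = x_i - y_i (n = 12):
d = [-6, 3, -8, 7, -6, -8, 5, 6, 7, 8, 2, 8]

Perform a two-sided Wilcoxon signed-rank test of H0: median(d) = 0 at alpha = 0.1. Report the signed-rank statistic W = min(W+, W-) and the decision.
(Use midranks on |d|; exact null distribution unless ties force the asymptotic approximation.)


Step 1: Drop any zero differences (none here) and take |d_i|.
|d| = [6, 3, 8, 7, 6, 8, 5, 6, 7, 8, 2, 8]
Step 2: Midrank |d_i| (ties get averaged ranks).
ranks: |6|->5, |3|->2, |8|->10.5, |7|->7.5, |6|->5, |8|->10.5, |5|->3, |6|->5, |7|->7.5, |8|->10.5, |2|->1, |8|->10.5
Step 3: Attach original signs; sum ranks with positive sign and with negative sign.
W+ = 2 + 7.5 + 3 + 5 + 7.5 + 10.5 + 1 + 10.5 = 47
W- = 5 + 10.5 + 5 + 10.5 = 31
(Check: W+ + W- = 78 should equal n(n+1)/2 = 78.)
Step 4: Test statistic W = min(W+, W-) = 31.
Step 5: Ties in |d|, so use the tie-corrected normal approximation.
        E[W] = n(n+1)/4 = 12*13/4 = 39.
        Tie groups: |d|=6 (t=3), |d|=7 (t=2), |d|=8 (t=4); sum(t^3 - t) = 90.
        Var[W] = n(n+1)(2n+1)/24 - sum(t^3-t)/48 = 3900/24 - 90/48 = 160.625.
        z = (W - E[W]) / sqrt(Var[W]) = (31 - 39) / 12.6738 = -0.6312.
        Two-sided p = 2*Phi(z) = 0.527894.
Step 6: alpha = 0.1. fail to reject H0.

W+ = 47, W- = 31, W = min = 31, p = 0.527894, fail to reject H0.


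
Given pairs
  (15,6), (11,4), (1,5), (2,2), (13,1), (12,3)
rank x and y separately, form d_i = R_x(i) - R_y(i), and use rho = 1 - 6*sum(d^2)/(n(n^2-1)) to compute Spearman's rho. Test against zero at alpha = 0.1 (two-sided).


Step 1: Rank x and y separately (midranks; no ties here).
rank(x): 15->6, 11->3, 1->1, 2->2, 13->5, 12->4
rank(y): 6->6, 4->4, 5->5, 2->2, 1->1, 3->3
Step 2: d_i = R_x(i) - R_y(i); compute d_i^2.
  (6-6)^2=0, (3-4)^2=1, (1-5)^2=16, (2-2)^2=0, (5-1)^2=16, (4-3)^2=1
sum(d^2) = 34.
Step 3: rho = 1 - 6*34 / (6*(6^2 - 1)) = 1 - 204/210 = 0.028571.
Step 4: Under H0, t = rho * sqrt((n-2)/(1-rho^2)) = 0.0572 ~ t(4).
Step 5: Two-sided p-value from the t-distribution with 4 df = 0.957155.
Step 6: alpha = 0.1. fail to reject H0.

rho = 0.0286, p = 0.957155, fail to reject H0 at alpha = 0.1.


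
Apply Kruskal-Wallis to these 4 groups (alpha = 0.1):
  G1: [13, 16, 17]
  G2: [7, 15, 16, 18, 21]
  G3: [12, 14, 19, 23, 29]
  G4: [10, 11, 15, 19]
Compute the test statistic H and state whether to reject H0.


Step 1: Combine all N = 17 observations and assign midranks.
sorted (value, group, rank): (7,G2,1), (10,G4,2), (11,G4,3), (12,G3,4), (13,G1,5), (14,G3,6), (15,G2,7.5), (15,G4,7.5), (16,G1,9.5), (16,G2,9.5), (17,G1,11), (18,G2,12), (19,G3,13.5), (19,G4,13.5), (21,G2,15), (23,G3,16), (29,G3,17)
Step 2: Sum ranks within each group.
R_1 = 25.5 (n_1 = 3)
R_2 = 45 (n_2 = 5)
R_3 = 56.5 (n_3 = 5)
R_4 = 26 (n_4 = 4)
Step 3: H = 12/(N(N+1)) * sum(R_i^2/n_i) - 3(N+1)
     = 12/(17*18) * (25.5^2/3 + 45^2/5 + 56.5^2/5 + 26^2/4) - 3*18
     = 0.039216 * 1429.2 - 54
     = 2.047059.
Step 4: Ties present; correction factor C = 1 - 18/(17^3 - 17) = 0.996324. Corrected H = 2.047059 / 0.996324 = 2.054613.
Step 5: Under H0, H ~ chi^2(3); p-value = 0.561149.
Step 6: alpha = 0.1. fail to reject H0.

H = 2.0546, df = 3, p = 0.561149, fail to reject H0.


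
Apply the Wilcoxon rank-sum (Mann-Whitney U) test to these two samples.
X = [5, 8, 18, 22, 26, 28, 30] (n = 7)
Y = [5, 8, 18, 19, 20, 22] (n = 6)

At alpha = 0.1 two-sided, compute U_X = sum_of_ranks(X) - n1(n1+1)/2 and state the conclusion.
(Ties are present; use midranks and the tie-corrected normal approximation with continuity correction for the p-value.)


Step 1: Combine and sort all 13 observations; assign midranks.
sorted (value, group): (5,X), (5,Y), (8,X), (8,Y), (18,X), (18,Y), (19,Y), (20,Y), (22,X), (22,Y), (26,X), (28,X), (30,X)
ranks: 5->1.5, 5->1.5, 8->3.5, 8->3.5, 18->5.5, 18->5.5, 19->7, 20->8, 22->9.5, 22->9.5, 26->11, 28->12, 30->13
Step 2: Rank sum for X: R1 = 1.5 + 3.5 + 5.5 + 9.5 + 11 + 12 + 13 = 56.
Step 3: U_X = R1 - n1(n1+1)/2 = 56 - 7*8/2 = 56 - 28 = 28.
       U_Y = n1*n2 - U_X = 42 - 28 = 14.
Step 4: Ties are present, so use the tie-corrected normal approximation (with continuity correction) for the p-value.
Step 5: p-value = 0.350450; compare to alpha = 0.1. fail to reject H0.

U_X = 28, p = 0.350450, fail to reject H0 at alpha = 0.1.


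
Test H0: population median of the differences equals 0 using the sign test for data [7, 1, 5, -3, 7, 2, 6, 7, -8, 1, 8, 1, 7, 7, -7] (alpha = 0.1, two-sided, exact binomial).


Step 1: Discard zero differences. Original n = 15; n_eff = number of nonzero differences = 15.
Nonzero differences (with sign): +7, +1, +5, -3, +7, +2, +6, +7, -8, +1, +8, +1, +7, +7, -7
Step 2: Count signs: positive = 12, negative = 3.
Step 3: Under H0: P(positive) = 0.5, so the number of positives S ~ Bin(15, 0.5).
Step 4: Two-sided exact p-value = sum of Bin(15,0.5) probabilities at or below the observed probability = 0.035156.
Step 5: alpha = 0.1. reject H0.

n_eff = 15, pos = 12, neg = 3, p = 0.035156, reject H0.


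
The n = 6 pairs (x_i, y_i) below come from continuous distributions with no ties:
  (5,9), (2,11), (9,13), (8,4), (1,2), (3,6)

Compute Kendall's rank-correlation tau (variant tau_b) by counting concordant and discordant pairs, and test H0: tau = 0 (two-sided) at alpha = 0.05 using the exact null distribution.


Step 1: Enumerate the 15 unordered pairs (i,j) with i<j and classify each by sign(x_j-x_i) * sign(y_j-y_i).
  (1,2):dx=-3,dy=+2->D; (1,3):dx=+4,dy=+4->C; (1,4):dx=+3,dy=-5->D; (1,5):dx=-4,dy=-7->C
  (1,6):dx=-2,dy=-3->C; (2,3):dx=+7,dy=+2->C; (2,4):dx=+6,dy=-7->D; (2,5):dx=-1,dy=-9->C
  (2,6):dx=+1,dy=-5->D; (3,4):dx=-1,dy=-9->C; (3,5):dx=-8,dy=-11->C; (3,6):dx=-6,dy=-7->C
  (4,5):dx=-7,dy=-2->C; (4,6):dx=-5,dy=+2->D; (5,6):dx=+2,dy=+4->C
Step 2: C = 10, D = 5, total pairs = 15.
Step 3: tau = (C - D)/(n(n-1)/2) = (10 - 5)/15 = 0.333333.
Step 4: Exact two-sided p-value (enumerate n! = 720 permutations of y under H0): p = 0.469444.
Step 5: alpha = 0.05. fail to reject H0.

tau_b = 0.3333 (C=10, D=5), p = 0.469444, fail to reject H0.


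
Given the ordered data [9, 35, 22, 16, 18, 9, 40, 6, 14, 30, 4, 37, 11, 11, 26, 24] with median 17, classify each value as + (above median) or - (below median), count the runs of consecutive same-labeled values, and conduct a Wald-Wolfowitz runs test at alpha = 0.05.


Step 1: Compute median = 17; label A = above, B = below.
Labels in order: BAABABABBABABBAA  (n_A = 8, n_B = 8)
Step 2: Count runs R = 12.
Step 3: Under H0 (random ordering), E[R] = 2*n_A*n_B/(n_A+n_B) + 1 = 2*8*8/16 + 1 = 9.0000.
        Var[R] = 2*n_A*n_B*(2*n_A*n_B - n_A - n_B) / ((n_A+n_B)^2 * (n_A+n_B-1)) = 14336/3840 = 3.7333.
        SD[R] = 1.9322.
Step 4: Continuity-corrected z = (R - 0.5 - E[R]) / SD[R] = (12 - 0.5 - 9.0000) / 1.9322 = 1.2939.
Step 5: Two-sided p-value via normal approximation = 2*(1 - Phi(|z|)) = 0.195709.
Step 6: alpha = 0.05. fail to reject H0.

R = 12, z = 1.2939, p = 0.195709, fail to reject H0.


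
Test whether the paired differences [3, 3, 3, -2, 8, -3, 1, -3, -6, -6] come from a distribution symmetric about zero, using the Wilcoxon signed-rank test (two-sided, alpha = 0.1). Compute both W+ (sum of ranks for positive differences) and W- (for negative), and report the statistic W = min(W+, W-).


Step 1: Drop any zero differences (none here) and take |d_i|.
|d| = [3, 3, 3, 2, 8, 3, 1, 3, 6, 6]
Step 2: Midrank |d_i| (ties get averaged ranks).
ranks: |3|->5, |3|->5, |3|->5, |2|->2, |8|->10, |3|->5, |1|->1, |3|->5, |6|->8.5, |6|->8.5
Step 3: Attach original signs; sum ranks with positive sign and with negative sign.
W+ = 5 + 5 + 5 + 10 + 1 = 26
W- = 2 + 5 + 5 + 8.5 + 8.5 = 29
(Check: W+ + W- = 55 should equal n(n+1)/2 = 55.)
Step 4: Test statistic W = min(W+, W-) = 26.
Step 5: Ties in |d|, so use the tie-corrected normal approximation.
        E[W] = n(n+1)/4 = 10*11/4 = 27.5.
        Tie groups: |d|=3 (t=5), |d|=6 (t=2); sum(t^3 - t) = 126.
        Var[W] = n(n+1)(2n+1)/24 - sum(t^3-t)/48 = 2310/24 - 126/48 = 93.625.
        z = (W - E[W]) / sqrt(Var[W]) = (26 - 27.5) / 9.6760 = -0.1550.
        Two-sided p = 2*Phi(z) = 0.876803.
Step 6: alpha = 0.1. fail to reject H0.

W+ = 26, W- = 29, W = min = 26, p = 0.876803, fail to reject H0.


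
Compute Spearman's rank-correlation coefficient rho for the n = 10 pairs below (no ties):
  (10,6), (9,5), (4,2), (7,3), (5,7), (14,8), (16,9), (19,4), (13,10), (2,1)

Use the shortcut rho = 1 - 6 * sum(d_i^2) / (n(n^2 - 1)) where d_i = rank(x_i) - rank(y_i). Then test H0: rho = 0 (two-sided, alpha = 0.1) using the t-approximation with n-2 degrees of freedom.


Step 1: Rank x and y separately (midranks; no ties here).
rank(x): 10->6, 9->5, 4->2, 7->4, 5->3, 14->8, 16->9, 19->10, 13->7, 2->1
rank(y): 6->6, 5->5, 2->2, 3->3, 7->7, 8->8, 9->9, 4->4, 10->10, 1->1
Step 2: d_i = R_x(i) - R_y(i); compute d_i^2.
  (6-6)^2=0, (5-5)^2=0, (2-2)^2=0, (4-3)^2=1, (3-7)^2=16, (8-8)^2=0, (9-9)^2=0, (10-4)^2=36, (7-10)^2=9, (1-1)^2=0
sum(d^2) = 62.
Step 3: rho = 1 - 6*62 / (10*(10^2 - 1)) = 1 - 372/990 = 0.624242.
Step 4: Under H0, t = rho * sqrt((n-2)/(1-rho^2)) = 2.2601 ~ t(8).
Step 5: Two-sided p-value from the t-distribution with 8 df = 0.053718.
Step 6: alpha = 0.1. reject H0.

rho = 0.6242, p = 0.053718, reject H0 at alpha = 0.1.


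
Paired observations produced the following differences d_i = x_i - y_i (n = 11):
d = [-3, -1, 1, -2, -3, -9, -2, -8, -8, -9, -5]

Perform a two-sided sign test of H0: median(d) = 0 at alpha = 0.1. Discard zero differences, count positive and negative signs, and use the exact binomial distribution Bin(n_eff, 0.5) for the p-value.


Step 1: Discard zero differences. Original n = 11; n_eff = number of nonzero differences = 11.
Nonzero differences (with sign): -3, -1, +1, -2, -3, -9, -2, -8, -8, -9, -5
Step 2: Count signs: positive = 1, negative = 10.
Step 3: Under H0: P(positive) = 0.5, so the number of positives S ~ Bin(11, 0.5).
Step 4: Two-sided exact p-value = sum of Bin(11,0.5) probabilities at or below the observed probability = 0.011719.
Step 5: alpha = 0.1. reject H0.

n_eff = 11, pos = 1, neg = 10, p = 0.011719, reject H0.


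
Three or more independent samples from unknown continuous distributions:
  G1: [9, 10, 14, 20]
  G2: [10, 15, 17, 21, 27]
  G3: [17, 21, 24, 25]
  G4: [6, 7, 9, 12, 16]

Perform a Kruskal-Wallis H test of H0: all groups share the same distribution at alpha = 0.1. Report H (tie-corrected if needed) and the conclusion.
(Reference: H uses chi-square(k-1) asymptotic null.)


Step 1: Combine all N = 18 observations and assign midranks.
sorted (value, group, rank): (6,G4,1), (7,G4,2), (9,G1,3.5), (9,G4,3.5), (10,G1,5.5), (10,G2,5.5), (12,G4,7), (14,G1,8), (15,G2,9), (16,G4,10), (17,G2,11.5), (17,G3,11.5), (20,G1,13), (21,G2,14.5), (21,G3,14.5), (24,G3,16), (25,G3,17), (27,G2,18)
Step 2: Sum ranks within each group.
R_1 = 30 (n_1 = 4)
R_2 = 58.5 (n_2 = 5)
R_3 = 59 (n_3 = 4)
R_4 = 23.5 (n_4 = 5)
Step 3: H = 12/(N(N+1)) * sum(R_i^2/n_i) - 3(N+1)
     = 12/(18*19) * (30^2/4 + 58.5^2/5 + 59^2/4 + 23.5^2/5) - 3*19
     = 0.035088 * 1890.15 - 57
     = 9.321053.
Step 4: Ties present; correction factor C = 1 - 24/(18^3 - 18) = 0.995872. Corrected H = 9.321053 / 0.995872 = 9.359689.
Step 5: Under H0, H ~ chi^2(3); p-value = 0.024872.
Step 6: alpha = 0.1. reject H0.

H = 9.3597, df = 3, p = 0.024872, reject H0.


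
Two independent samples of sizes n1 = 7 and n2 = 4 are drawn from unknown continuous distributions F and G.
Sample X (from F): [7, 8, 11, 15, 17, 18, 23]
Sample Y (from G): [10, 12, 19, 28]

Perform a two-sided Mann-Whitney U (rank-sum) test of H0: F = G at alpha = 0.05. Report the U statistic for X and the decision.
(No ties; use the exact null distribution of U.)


Step 1: Combine and sort all 11 observations; assign midranks.
sorted (value, group): (7,X), (8,X), (10,Y), (11,X), (12,Y), (15,X), (17,X), (18,X), (19,Y), (23,X), (28,Y)
ranks: 7->1, 8->2, 10->3, 11->4, 12->5, 15->6, 17->7, 18->8, 19->9, 23->10, 28->11
Step 2: Rank sum for X: R1 = 1 + 2 + 4 + 6 + 7 + 8 + 10 = 38.
Step 3: U_X = R1 - n1(n1+1)/2 = 38 - 7*8/2 = 38 - 28 = 10.
       U_Y = n1*n2 - U_X = 28 - 10 = 18.
Step 4: No ties, so the exact null distribution of U (based on enumerating the C(11,7) = 330 equally likely rank assignments) gives the two-sided p-value.
Step 5: p-value = 0.527273; compare to alpha = 0.05. fail to reject H0.

U_X = 10, p = 0.527273, fail to reject H0 at alpha = 0.05.


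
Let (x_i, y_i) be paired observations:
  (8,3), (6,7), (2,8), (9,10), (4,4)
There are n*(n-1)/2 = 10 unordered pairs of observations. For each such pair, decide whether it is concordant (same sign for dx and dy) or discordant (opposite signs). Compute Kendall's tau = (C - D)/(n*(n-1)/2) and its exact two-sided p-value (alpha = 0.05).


Step 1: Enumerate the 10 unordered pairs (i,j) with i<j and classify each by sign(x_j-x_i) * sign(y_j-y_i).
  (1,2):dx=-2,dy=+4->D; (1,3):dx=-6,dy=+5->D; (1,4):dx=+1,dy=+7->C; (1,5):dx=-4,dy=+1->D
  (2,3):dx=-4,dy=+1->D; (2,4):dx=+3,dy=+3->C; (2,5):dx=-2,dy=-3->C; (3,4):dx=+7,dy=+2->C
  (3,5):dx=+2,dy=-4->D; (4,5):dx=-5,dy=-6->C
Step 2: C = 5, D = 5, total pairs = 10.
Step 3: tau = (C - D)/(n(n-1)/2) = (5 - 5)/10 = 0.000000.
Step 4: Exact two-sided p-value (enumerate n! = 120 permutations of y under H0): p = 1.000000.
Step 5: alpha = 0.05. fail to reject H0.

tau_b = 0.0000 (C=5, D=5), p = 1.000000, fail to reject H0.


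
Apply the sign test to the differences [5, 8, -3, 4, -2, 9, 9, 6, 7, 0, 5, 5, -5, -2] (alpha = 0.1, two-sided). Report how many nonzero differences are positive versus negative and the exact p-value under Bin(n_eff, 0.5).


Step 1: Discard zero differences. Original n = 14; n_eff = number of nonzero differences = 13.
Nonzero differences (with sign): +5, +8, -3, +4, -2, +9, +9, +6, +7, +5, +5, -5, -2
Step 2: Count signs: positive = 9, negative = 4.
Step 3: Under H0: P(positive) = 0.5, so the number of positives S ~ Bin(13, 0.5).
Step 4: Two-sided exact p-value = sum of Bin(13,0.5) probabilities at or below the observed probability = 0.266846.
Step 5: alpha = 0.1. fail to reject H0.

n_eff = 13, pos = 9, neg = 4, p = 0.266846, fail to reject H0.


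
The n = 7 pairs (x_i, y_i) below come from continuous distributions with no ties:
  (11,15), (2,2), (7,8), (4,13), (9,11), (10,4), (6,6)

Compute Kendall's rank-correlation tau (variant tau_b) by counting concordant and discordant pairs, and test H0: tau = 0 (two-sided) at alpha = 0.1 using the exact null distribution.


Step 1: Enumerate the 21 unordered pairs (i,j) with i<j and classify each by sign(x_j-x_i) * sign(y_j-y_i).
  (1,2):dx=-9,dy=-13->C; (1,3):dx=-4,dy=-7->C; (1,4):dx=-7,dy=-2->C; (1,5):dx=-2,dy=-4->C
  (1,6):dx=-1,dy=-11->C; (1,7):dx=-5,dy=-9->C; (2,3):dx=+5,dy=+6->C; (2,4):dx=+2,dy=+11->C
  (2,5):dx=+7,dy=+9->C; (2,6):dx=+8,dy=+2->C; (2,7):dx=+4,dy=+4->C; (3,4):dx=-3,dy=+5->D
  (3,5):dx=+2,dy=+3->C; (3,6):dx=+3,dy=-4->D; (3,7):dx=-1,dy=-2->C; (4,5):dx=+5,dy=-2->D
  (4,6):dx=+6,dy=-9->D; (4,7):dx=+2,dy=-7->D; (5,6):dx=+1,dy=-7->D; (5,7):dx=-3,dy=-5->C
  (6,7):dx=-4,dy=+2->D
Step 2: C = 14, D = 7, total pairs = 21.
Step 3: tau = (C - D)/(n(n-1)/2) = (14 - 7)/21 = 0.333333.
Step 4: Exact two-sided p-value (enumerate n! = 5040 permutations of y under H0): p = 0.381349.
Step 5: alpha = 0.1. fail to reject H0.

tau_b = 0.3333 (C=14, D=7), p = 0.381349, fail to reject H0.


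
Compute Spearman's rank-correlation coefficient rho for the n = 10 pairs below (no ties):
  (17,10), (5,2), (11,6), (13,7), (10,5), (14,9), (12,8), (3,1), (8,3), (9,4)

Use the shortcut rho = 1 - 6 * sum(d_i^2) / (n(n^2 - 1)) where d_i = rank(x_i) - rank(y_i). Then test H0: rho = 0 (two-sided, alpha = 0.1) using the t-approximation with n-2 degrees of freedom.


Step 1: Rank x and y separately (midranks; no ties here).
rank(x): 17->10, 5->2, 11->6, 13->8, 10->5, 14->9, 12->7, 3->1, 8->3, 9->4
rank(y): 10->10, 2->2, 6->6, 7->7, 5->5, 9->9, 8->8, 1->1, 3->3, 4->4
Step 2: d_i = R_x(i) - R_y(i); compute d_i^2.
  (10-10)^2=0, (2-2)^2=0, (6-6)^2=0, (8-7)^2=1, (5-5)^2=0, (9-9)^2=0, (7-8)^2=1, (1-1)^2=0, (3-3)^2=0, (4-4)^2=0
sum(d^2) = 2.
Step 3: rho = 1 - 6*2 / (10*(10^2 - 1)) = 1 - 12/990 = 0.987879.
Step 4: Under H0, t = rho * sqrt((n-2)/(1-rho^2)) = 18.0003 ~ t(8).
Step 5: Two-sided p-value from the t-distribution with 8 df = 0.000000.
Step 6: alpha = 0.1. reject H0.

rho = 0.9879, p = 0.000000, reject H0 at alpha = 0.1.


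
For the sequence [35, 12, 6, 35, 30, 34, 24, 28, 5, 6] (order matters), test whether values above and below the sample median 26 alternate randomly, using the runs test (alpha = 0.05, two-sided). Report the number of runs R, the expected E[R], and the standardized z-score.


Step 1: Compute median = 26; label A = above, B = below.
Labels in order: ABBAAABABB  (n_A = 5, n_B = 5)
Step 2: Count runs R = 6.
Step 3: Under H0 (random ordering), E[R] = 2*n_A*n_B/(n_A+n_B) + 1 = 2*5*5/10 + 1 = 6.0000.
        Var[R] = 2*n_A*n_B*(2*n_A*n_B - n_A - n_B) / ((n_A+n_B)^2 * (n_A+n_B-1)) = 2000/900 = 2.2222.
        SD[R] = 1.4907.
Step 4: R = E[R], so z = 0 with no continuity correction.
Step 5: Two-sided p-value via normal approximation = 2*(1 - Phi(|z|)) = 1.000000.
Step 6: alpha = 0.05. fail to reject H0.

R = 6, z = 0.0000, p = 1.000000, fail to reject H0.


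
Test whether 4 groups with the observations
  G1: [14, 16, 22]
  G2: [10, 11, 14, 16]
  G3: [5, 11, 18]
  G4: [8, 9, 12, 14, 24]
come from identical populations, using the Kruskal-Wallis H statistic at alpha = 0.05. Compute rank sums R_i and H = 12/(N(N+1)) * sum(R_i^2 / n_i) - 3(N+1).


Step 1: Combine all N = 15 observations and assign midranks.
sorted (value, group, rank): (5,G3,1), (8,G4,2), (9,G4,3), (10,G2,4), (11,G2,5.5), (11,G3,5.5), (12,G4,7), (14,G1,9), (14,G2,9), (14,G4,9), (16,G1,11.5), (16,G2,11.5), (18,G3,13), (22,G1,14), (24,G4,15)
Step 2: Sum ranks within each group.
R_1 = 34.5 (n_1 = 3)
R_2 = 30 (n_2 = 4)
R_3 = 19.5 (n_3 = 3)
R_4 = 36 (n_4 = 5)
Step 3: H = 12/(N(N+1)) * sum(R_i^2/n_i) - 3(N+1)
     = 12/(15*16) * (34.5^2/3 + 30^2/4 + 19.5^2/3 + 36^2/5) - 3*16
     = 0.050000 * 1007.7 - 48
     = 2.385000.
Step 4: Ties present; correction factor C = 1 - 36/(15^3 - 15) = 0.989286. Corrected H = 2.385000 / 0.989286 = 2.410830.
Step 5: Under H0, H ~ chi^2(3); p-value = 0.491622.
Step 6: alpha = 0.05. fail to reject H0.

H = 2.4108, df = 3, p = 0.491622, fail to reject H0.


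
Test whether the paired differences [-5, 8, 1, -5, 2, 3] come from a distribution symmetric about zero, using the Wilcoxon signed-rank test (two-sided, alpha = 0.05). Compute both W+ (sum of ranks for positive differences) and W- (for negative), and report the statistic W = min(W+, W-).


Step 1: Drop any zero differences (none here) and take |d_i|.
|d| = [5, 8, 1, 5, 2, 3]
Step 2: Midrank |d_i| (ties get averaged ranks).
ranks: |5|->4.5, |8|->6, |1|->1, |5|->4.5, |2|->2, |3|->3
Step 3: Attach original signs; sum ranks with positive sign and with negative sign.
W+ = 6 + 1 + 2 + 3 = 12
W- = 4.5 + 4.5 = 9
(Check: W+ + W- = 21 should equal n(n+1)/2 = 21.)
Step 4: Test statistic W = min(W+, W-) = 9.
Step 5: Ties in |d|, so use the tie-corrected normal approximation.
        E[W] = n(n+1)/4 = 6*7/4 = 10.5.
        Tie groups: |d|=5 (t=2); sum(t^3 - t) = 6.
        Var[W] = n(n+1)(2n+1)/24 - sum(t^3-t)/48 = 546/24 - 6/48 = 22.625.
        z = (W - E[W]) / sqrt(Var[W]) = (9 - 10.5) / 4.7566 = -0.3154.
        Two-sided p = 2*Phi(z) = 0.752494.
Step 6: alpha = 0.05. fail to reject H0.

W+ = 12, W- = 9, W = min = 9, p = 0.752494, fail to reject H0.


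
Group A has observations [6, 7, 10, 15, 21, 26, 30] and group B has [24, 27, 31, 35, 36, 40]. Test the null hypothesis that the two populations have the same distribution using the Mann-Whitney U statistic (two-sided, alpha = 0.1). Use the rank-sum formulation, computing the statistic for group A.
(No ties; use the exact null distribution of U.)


Step 1: Combine and sort all 13 observations; assign midranks.
sorted (value, group): (6,X), (7,X), (10,X), (15,X), (21,X), (24,Y), (26,X), (27,Y), (30,X), (31,Y), (35,Y), (36,Y), (40,Y)
ranks: 6->1, 7->2, 10->3, 15->4, 21->5, 24->6, 26->7, 27->8, 30->9, 31->10, 35->11, 36->12, 40->13
Step 2: Rank sum for X: R1 = 1 + 2 + 3 + 4 + 5 + 7 + 9 = 31.
Step 3: U_X = R1 - n1(n1+1)/2 = 31 - 7*8/2 = 31 - 28 = 3.
       U_Y = n1*n2 - U_X = 42 - 3 = 39.
Step 4: No ties, so the exact null distribution of U (based on enumerating the C(13,7) = 1716 equally likely rank assignments) gives the two-sided p-value.
Step 5: p-value = 0.008159; compare to alpha = 0.1. reject H0.

U_X = 3, p = 0.008159, reject H0 at alpha = 0.1.


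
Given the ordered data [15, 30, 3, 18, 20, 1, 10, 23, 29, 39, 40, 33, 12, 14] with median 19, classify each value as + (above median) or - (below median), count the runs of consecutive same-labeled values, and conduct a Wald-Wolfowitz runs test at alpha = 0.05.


Step 1: Compute median = 19; label A = above, B = below.
Labels in order: BABBABBAAAAABB  (n_A = 7, n_B = 7)
Step 2: Count runs R = 7.
Step 3: Under H0 (random ordering), E[R] = 2*n_A*n_B/(n_A+n_B) + 1 = 2*7*7/14 + 1 = 8.0000.
        Var[R] = 2*n_A*n_B*(2*n_A*n_B - n_A - n_B) / ((n_A+n_B)^2 * (n_A+n_B-1)) = 8232/2548 = 3.2308.
        SD[R] = 1.7974.
Step 4: Continuity-corrected z = (R + 0.5 - E[R]) / SD[R] = (7 + 0.5 - 8.0000) / 1.7974 = -0.2782.
Step 5: Two-sided p-value via normal approximation = 2*(1 - Phi(|z|)) = 0.780879.
Step 6: alpha = 0.05. fail to reject H0.

R = 7, z = -0.2782, p = 0.780879, fail to reject H0.


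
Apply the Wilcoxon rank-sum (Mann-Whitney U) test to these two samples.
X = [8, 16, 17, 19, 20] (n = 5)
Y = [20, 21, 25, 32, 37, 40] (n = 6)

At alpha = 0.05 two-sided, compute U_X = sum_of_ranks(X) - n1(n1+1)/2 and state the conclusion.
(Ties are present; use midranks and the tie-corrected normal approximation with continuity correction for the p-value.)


Step 1: Combine and sort all 11 observations; assign midranks.
sorted (value, group): (8,X), (16,X), (17,X), (19,X), (20,X), (20,Y), (21,Y), (25,Y), (32,Y), (37,Y), (40,Y)
ranks: 8->1, 16->2, 17->3, 19->4, 20->5.5, 20->5.5, 21->7, 25->8, 32->9, 37->10, 40->11
Step 2: Rank sum for X: R1 = 1 + 2 + 3 + 4 + 5.5 = 15.5.
Step 3: U_X = R1 - n1(n1+1)/2 = 15.5 - 5*6/2 = 15.5 - 15 = 0.5.
       U_Y = n1*n2 - U_X = 30 - 0.5 = 29.5.
Step 4: Ties are present, so use the tie-corrected normal approximation (with continuity correction) for the p-value.
Step 5: p-value = 0.010411; compare to alpha = 0.05. reject H0.

U_X = 0.5, p = 0.010411, reject H0 at alpha = 0.05.


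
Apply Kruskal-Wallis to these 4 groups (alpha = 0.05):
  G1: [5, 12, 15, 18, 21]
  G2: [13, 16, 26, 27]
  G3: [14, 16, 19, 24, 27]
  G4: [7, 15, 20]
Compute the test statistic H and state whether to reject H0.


Step 1: Combine all N = 17 observations and assign midranks.
sorted (value, group, rank): (5,G1,1), (7,G4,2), (12,G1,3), (13,G2,4), (14,G3,5), (15,G1,6.5), (15,G4,6.5), (16,G2,8.5), (16,G3,8.5), (18,G1,10), (19,G3,11), (20,G4,12), (21,G1,13), (24,G3,14), (26,G2,15), (27,G2,16.5), (27,G3,16.5)
Step 2: Sum ranks within each group.
R_1 = 33.5 (n_1 = 5)
R_2 = 44 (n_2 = 4)
R_3 = 55 (n_3 = 5)
R_4 = 20.5 (n_4 = 3)
Step 3: H = 12/(N(N+1)) * sum(R_i^2/n_i) - 3(N+1)
     = 12/(17*18) * (33.5^2/5 + 44^2/4 + 55^2/5 + 20.5^2/3) - 3*18
     = 0.039216 * 1453.53 - 54
     = 3.001307.
Step 4: Ties present; correction factor C = 1 - 18/(17^3 - 17) = 0.996324. Corrected H = 3.001307 / 0.996324 = 3.012382.
Step 5: Under H0, H ~ chi^2(3); p-value = 0.389720.
Step 6: alpha = 0.05. fail to reject H0.

H = 3.0124, df = 3, p = 0.389720, fail to reject H0.


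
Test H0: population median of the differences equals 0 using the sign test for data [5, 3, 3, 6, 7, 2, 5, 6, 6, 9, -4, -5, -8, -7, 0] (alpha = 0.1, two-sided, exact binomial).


Step 1: Discard zero differences. Original n = 15; n_eff = number of nonzero differences = 14.
Nonzero differences (with sign): +5, +3, +3, +6, +7, +2, +5, +6, +6, +9, -4, -5, -8, -7
Step 2: Count signs: positive = 10, negative = 4.
Step 3: Under H0: P(positive) = 0.5, so the number of positives S ~ Bin(14, 0.5).
Step 4: Two-sided exact p-value = sum of Bin(14,0.5) probabilities at or below the observed probability = 0.179565.
Step 5: alpha = 0.1. fail to reject H0.

n_eff = 14, pos = 10, neg = 4, p = 0.179565, fail to reject H0.


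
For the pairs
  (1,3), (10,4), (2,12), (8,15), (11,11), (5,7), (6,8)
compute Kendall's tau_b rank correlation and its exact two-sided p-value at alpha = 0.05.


Step 1: Enumerate the 21 unordered pairs (i,j) with i<j and classify each by sign(x_j-x_i) * sign(y_j-y_i).
  (1,2):dx=+9,dy=+1->C; (1,3):dx=+1,dy=+9->C; (1,4):dx=+7,dy=+12->C; (1,5):dx=+10,dy=+8->C
  (1,6):dx=+4,dy=+4->C; (1,7):dx=+5,dy=+5->C; (2,3):dx=-8,dy=+8->D; (2,4):dx=-2,dy=+11->D
  (2,5):dx=+1,dy=+7->C; (2,6):dx=-5,dy=+3->D; (2,7):dx=-4,dy=+4->D; (3,4):dx=+6,dy=+3->C
  (3,5):dx=+9,dy=-1->D; (3,6):dx=+3,dy=-5->D; (3,7):dx=+4,dy=-4->D; (4,5):dx=+3,dy=-4->D
  (4,6):dx=-3,dy=-8->C; (4,7):dx=-2,dy=-7->C; (5,6):dx=-6,dy=-4->C; (5,7):dx=-5,dy=-3->C
  (6,7):dx=+1,dy=+1->C
Step 2: C = 13, D = 8, total pairs = 21.
Step 3: tau = (C - D)/(n(n-1)/2) = (13 - 8)/21 = 0.238095.
Step 4: Exact two-sided p-value (enumerate n! = 5040 permutations of y under H0): p = 0.561905.
Step 5: alpha = 0.05. fail to reject H0.

tau_b = 0.2381 (C=13, D=8), p = 0.561905, fail to reject H0.


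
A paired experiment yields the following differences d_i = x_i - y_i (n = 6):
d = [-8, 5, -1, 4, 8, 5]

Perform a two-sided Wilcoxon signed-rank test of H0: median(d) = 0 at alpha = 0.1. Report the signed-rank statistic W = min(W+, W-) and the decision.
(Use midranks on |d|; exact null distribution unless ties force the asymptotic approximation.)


Step 1: Drop any zero differences (none here) and take |d_i|.
|d| = [8, 5, 1, 4, 8, 5]
Step 2: Midrank |d_i| (ties get averaged ranks).
ranks: |8|->5.5, |5|->3.5, |1|->1, |4|->2, |8|->5.5, |5|->3.5
Step 3: Attach original signs; sum ranks with positive sign and with negative sign.
W+ = 3.5 + 2 + 5.5 + 3.5 = 14.5
W- = 5.5 + 1 = 6.5
(Check: W+ + W- = 21 should equal n(n+1)/2 = 21.)
Step 4: Test statistic W = min(W+, W-) = 6.5.
Step 5: Ties in |d|, so use the tie-corrected normal approximation.
        E[W] = n(n+1)/4 = 6*7/4 = 10.5.
        Tie groups: |d|=5 (t=2), |d|=8 (t=2); sum(t^3 - t) = 12.
        Var[W] = n(n+1)(2n+1)/24 - sum(t^3-t)/48 = 546/24 - 12/48 = 22.5.
        z = (W - E[W]) / sqrt(Var[W]) = (6.5 - 10.5) / 4.7434 = -0.8433.
        Two-sided p = 2*Phi(z) = 0.399075.
Step 6: alpha = 0.1. fail to reject H0.

W+ = 14.5, W- = 6.5, W = min = 6.5, p = 0.399075, fail to reject H0.


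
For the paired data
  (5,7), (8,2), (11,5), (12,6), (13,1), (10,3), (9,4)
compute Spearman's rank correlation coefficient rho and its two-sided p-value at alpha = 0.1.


Step 1: Rank x and y separately (midranks; no ties here).
rank(x): 5->1, 8->2, 11->5, 12->6, 13->7, 10->4, 9->3
rank(y): 7->7, 2->2, 5->5, 6->6, 1->1, 3->3, 4->4
Step 2: d_i = R_x(i) - R_y(i); compute d_i^2.
  (1-7)^2=36, (2-2)^2=0, (5-5)^2=0, (6-6)^2=0, (7-1)^2=36, (4-3)^2=1, (3-4)^2=1
sum(d^2) = 74.
Step 3: rho = 1 - 6*74 / (7*(7^2 - 1)) = 1 - 444/336 = -0.321429.
Step 4: Under H0, t = rho * sqrt((n-2)/(1-rho^2)) = -0.7590 ~ t(5).
Step 5: Two-sided p-value from the t-distribution with 5 df = 0.482072.
Step 6: alpha = 0.1. fail to reject H0.

rho = -0.3214, p = 0.482072, fail to reject H0 at alpha = 0.1.
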